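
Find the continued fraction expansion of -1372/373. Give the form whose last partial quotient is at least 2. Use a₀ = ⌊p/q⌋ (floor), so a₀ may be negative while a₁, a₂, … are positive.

[-4; 3, 9, 4, 3]

-1372 = -4*373 + 120
373 = 3*120 + 13
120 = 9*13 + 3
13 = 4*3 + 1
3 = 3*1 + 0  (stop)
So -1372/373 = [-4; 3, 9, 4, 3].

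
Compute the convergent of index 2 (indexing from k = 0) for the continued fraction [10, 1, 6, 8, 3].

Using pₖ = aₖpₖ₋₁ + pₖ₋₂, qₖ = aₖqₖ₋₁ + qₖ₋₂ (with p₋₁=1, p₋₂=0, q₋₁=0, q₋₂=1):
  k=0: a=10, p=10, q=1
  k=1: a=1, p=11, q=1
  k=2: a=6, p=76, q=7

76/7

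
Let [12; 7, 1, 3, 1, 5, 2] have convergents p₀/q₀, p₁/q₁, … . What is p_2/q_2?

97/8

Using pₖ = aₖpₖ₋₁ + pₖ₋₂, qₖ = aₖqₖ₋₁ + qₖ₋₂ (with p₋₁=1, p₋₂=0, q₋₁=0, q₋₂=1):
  k=0: a=12, p=12, q=1
  k=1: a=7, p=85, q=7
  k=2: a=1, p=97, q=8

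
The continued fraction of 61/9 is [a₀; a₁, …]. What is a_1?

1

61 = 6·9 + 7   →  a_0 = 6
9 = 1·7 + 2   →  a_1 = 1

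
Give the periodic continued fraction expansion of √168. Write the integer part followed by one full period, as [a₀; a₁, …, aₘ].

[12; 1, 24]

a₀ = ⌊√168⌋ = 12.
With m₀=0, d₀=1 and mₖ₊₁ = dₖaₖ − mₖ, dₖ₊₁ = (n − mₖ₊₁²)/dₖ, aₖ₊₁ = ⌊(a₀+mₖ₊₁)/dₖ₊₁⌋:
  k=1: m=12, d=24, a=1
  k=2: m=12, d=1, a=24
d=1 and a=2a₀=24 at k=2, so the next step gives (m, d) = (12, 24) again — its k=1 value — and the period has length 2.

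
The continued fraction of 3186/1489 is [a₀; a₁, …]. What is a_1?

7

3186 = 2·1489 + 208   →  a_0 = 2
1489 = 7·208 + 33   →  a_1 = 7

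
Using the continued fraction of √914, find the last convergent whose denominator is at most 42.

393/13

√914 = [30; 4, 3, 3, 4, 60, …] (period length 5).
Convergents:
  p_0/q_0 = 30/1
  p_1/q_1 = 121/4
  p_2/q_2 = 393/13
  p_3/q_3 = 1300/43
q_2 = 13 ≤ 42 < 43 = q_3, so the answer is 393/13.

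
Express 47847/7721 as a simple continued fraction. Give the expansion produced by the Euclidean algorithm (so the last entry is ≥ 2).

[6; 5, 13, 8, 1, 12]

47847 = 6·7721 + 1521
7721 = 5·1521 + 116
1521 = 13·116 + 13
116 = 8·13 + 12
13 = 1·12 + 1
12 = 12·1 + 0  (stop)
So 47847/7721 = [6; 5, 13, 8, 1, 12].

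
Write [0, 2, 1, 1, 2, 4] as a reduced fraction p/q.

22/57

Using pₖ = aₖpₖ₋₁ + pₖ₋₂ and qₖ = aₖqₖ₋₁ + qₖ₋₂:
  k=0: a=0, p=0, q=1
  k=1: a=2, p=1, q=2
  k=2: a=1, p=1, q=3
  k=3: a=1, p=2, q=5
  k=4: a=2, p=5, q=13
  k=5: a=4, p=22, q=57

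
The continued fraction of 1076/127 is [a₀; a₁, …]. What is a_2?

8

1076 = 8·127 + 60   →  a_0 = 8
127 = 2·60 + 7   →  a_1 = 2
60 = 8·7 + 4   →  a_2 = 8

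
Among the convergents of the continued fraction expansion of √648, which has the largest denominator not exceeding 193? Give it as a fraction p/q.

1731/68

√648 = [25; 2, 5, 6, 5, 2, 50, …] (period length 6).
Convergents:
  p_0/q_0 = 25/1
  p_1/q_1 = 51/2
  p_2/q_2 = 280/11
  p_3/q_3 = 1731/68
  p_4/q_4 = 8935/351
q_3 = 68 ≤ 193 < 351 = q_4, so the answer is 1731/68.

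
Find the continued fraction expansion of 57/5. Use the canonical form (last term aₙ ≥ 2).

57 = 11·5 + 2
5 = 2·2 + 1
2 = 2·1 + 0  (stop)
So 57/5 = [11; 2, 2].

[11; 2, 2]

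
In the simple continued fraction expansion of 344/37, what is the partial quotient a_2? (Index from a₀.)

344 = 9·37 + 11   →  a_0 = 9
37 = 3·11 + 4   →  a_1 = 3
11 = 2·4 + 3   →  a_2 = 2

2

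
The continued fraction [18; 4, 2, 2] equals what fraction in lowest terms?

Fold from the inside: start with 2/1.
  2 + 1/2 = 5/2
  4 + 2/5 = 22/5
  18 + 5/22 = 401/22

401/22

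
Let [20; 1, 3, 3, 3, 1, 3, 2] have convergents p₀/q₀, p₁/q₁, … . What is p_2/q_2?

Using pₖ = aₖpₖ₋₁ + pₖ₋₂, qₖ = aₖqₖ₋₁ + qₖ₋₂ (with p₋₁=1, p₋₂=0, q₋₁=0, q₋₂=1):
  k=0: a=20, p=20, q=1
  k=1: a=1, p=21, q=1
  k=2: a=3, p=83, q=4

83/4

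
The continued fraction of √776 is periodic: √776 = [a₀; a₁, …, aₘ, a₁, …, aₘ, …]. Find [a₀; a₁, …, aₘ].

[27; 1, 5, 1, 54]

a₀ = ⌊√776⌋ = 27.
With m₀=0, d₀=1 and mₖ₊₁ = dₖaₖ − mₖ, dₖ₊₁ = (n − mₖ₊₁²)/dₖ, aₖ₊₁ = ⌊(a₀+mₖ₊₁)/dₖ₊₁⌋:
  k=1: m=27, d=47, a=1
  k=2: m=20, d=8, a=5
  k=3: m=20, d=47, a=1
  k=4: m=27, d=1, a=54
d=1 and a=2a₀=54 at k=4, so the next step gives (m, d) = (27, 47) again — its k=1 value — and the period has length 4.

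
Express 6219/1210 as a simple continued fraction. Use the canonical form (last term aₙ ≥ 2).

[5; 7, 6, 3, 1, 6]

6219 = 5×1210 + 169
1210 = 7×169 + 27
169 = 6×27 + 7
27 = 3×7 + 6
7 = 1×6 + 1
6 = 6×1 + 0  (stop)
So 6219/1210 = [5; 7, 6, 3, 1, 6].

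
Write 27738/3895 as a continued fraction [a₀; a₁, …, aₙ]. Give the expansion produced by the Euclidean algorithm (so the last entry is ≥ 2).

[7; 8, 4, 3, 1, 4, 1, 4]

27738 = 7×3895 + 473
3895 = 8×473 + 111
473 = 4×111 + 29
111 = 3×29 + 24
29 = 1×24 + 5
24 = 4×5 + 4
5 = 1×4 + 1
4 = 4×1 + 0  (stop)
So 27738/3895 = [7; 8, 4, 3, 1, 4, 1, 4].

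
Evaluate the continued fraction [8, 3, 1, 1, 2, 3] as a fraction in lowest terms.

505/61

Fold from the inside: start with 3/1.
  2 + 1/3 = 7/3
  1 + 3/7 = 10/7
  1 + 7/10 = 17/10
  3 + 10/17 = 61/17
  8 + 17/61 = 505/61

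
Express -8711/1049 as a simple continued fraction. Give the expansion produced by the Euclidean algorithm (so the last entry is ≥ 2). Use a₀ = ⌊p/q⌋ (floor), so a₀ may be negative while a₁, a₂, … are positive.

-8711 = -9×1049 + 730
1049 = 1×730 + 319
730 = 2×319 + 92
319 = 3×92 + 43
92 = 2×43 + 6
43 = 7×6 + 1
6 = 6×1 + 0  (stop)
So -8711/1049 = [-9; 1, 2, 3, 2, 7, 6].

[-9; 1, 2, 3, 2, 7, 6]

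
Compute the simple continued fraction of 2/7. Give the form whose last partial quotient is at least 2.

[0; 3, 2]

2 = 0*7 + 2
7 = 3*2 + 1
2 = 2*1 + 0  (stop)
So 2/7 = [0; 3, 2].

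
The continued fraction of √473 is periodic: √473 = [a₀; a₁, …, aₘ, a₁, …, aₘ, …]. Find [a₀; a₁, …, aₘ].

[21; 1, 2, 1, 42]

a₀ = ⌊√473⌋ = 21.
With m₀=0, d₀=1 and mₖ₊₁ = dₖaₖ − mₖ, dₖ₊₁ = (n − mₖ₊₁²)/dₖ, aₖ₊₁ = ⌊(a₀+mₖ₊₁)/dₖ₊₁⌋:
  k=1: m=21, d=32, a=1
  k=2: m=11, d=11, a=2
  k=3: m=11, d=32, a=1
  k=4: m=21, d=1, a=42
d=1 and a=2a₀=42 at k=4, so the next step gives (m, d) = (21, 32) again — its k=1 value — and the period has length 4.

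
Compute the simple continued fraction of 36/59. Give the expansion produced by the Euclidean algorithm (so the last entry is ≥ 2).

[0; 1, 1, 1, 1, 3, 3]

36 = 0*59 + 36
59 = 1*36 + 23
36 = 1*23 + 13
23 = 1*13 + 10
13 = 1*10 + 3
10 = 3*3 + 1
3 = 3*1 + 0  (stop)
So 36/59 = [0; 1, 1, 1, 1, 3, 3].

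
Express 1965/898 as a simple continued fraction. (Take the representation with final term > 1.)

1965 = 2×898 + 169
898 = 5×169 + 53
169 = 3×53 + 10
53 = 5×10 + 3
10 = 3×3 + 1
3 = 3×1 + 0  (stop)
So 1965/898 = [2; 5, 3, 5, 3, 3].

[2; 5, 3, 5, 3, 3]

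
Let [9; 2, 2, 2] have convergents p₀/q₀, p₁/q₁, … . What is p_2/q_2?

Using pₖ = aₖpₖ₋₁ + pₖ₋₂, qₖ = aₖqₖ₋₁ + qₖ₋₂ (with p₋₁=1, p₋₂=0, q₋₁=0, q₋₂=1):
  k=0: a=9, p=9, q=1
  k=1: a=2, p=19, q=2
  k=2: a=2, p=47, q=5

47/5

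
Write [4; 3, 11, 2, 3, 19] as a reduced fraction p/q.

Using pₖ = aₖpₖ₋₁ + pₖ₋₂ and qₖ = aₖqₖ₋₁ + qₖ₋₂:
  k=0: a=4, p=4, q=1
  k=1: a=3, p=13, q=3
  k=2: a=11, p=147, q=34
  k=3: a=2, p=307, q=71
  k=4: a=3, p=1068, q=247
  k=5: a=19, p=20599, q=4764

20599/4764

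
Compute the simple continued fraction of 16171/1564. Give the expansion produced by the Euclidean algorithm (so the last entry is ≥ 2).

[10; 2, 1, 17, 3, 4, 2]

16171 = 10×1564 + 531
1564 = 2×531 + 502
531 = 1×502 + 29
502 = 17×29 + 9
29 = 3×9 + 2
9 = 4×2 + 1
2 = 2×1 + 0  (stop)
So 16171/1564 = [10; 2, 1, 17, 3, 4, 2].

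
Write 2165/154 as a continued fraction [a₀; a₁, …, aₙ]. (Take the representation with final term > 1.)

[14; 17, 9]

2165 = 14×154 + 9
154 = 17×9 + 1
9 = 9×1 + 0  (stop)
So 2165/154 = [14; 17, 9].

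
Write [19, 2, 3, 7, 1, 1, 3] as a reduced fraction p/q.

Using pₖ = aₖpₖ₋₁ + pₖ₋₂ and qₖ = aₖqₖ₋₁ + qₖ₋₂:
  k=0: a=19, p=19, q=1
  k=1: a=2, p=39, q=2
  k=2: a=3, p=136, q=7
  k=3: a=7, p=991, q=51
  k=4: a=1, p=1127, q=58
  k=5: a=1, p=2118, q=109
  k=6: a=3, p=7481, q=385

7481/385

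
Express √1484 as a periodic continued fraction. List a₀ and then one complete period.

[38; 1, 1, 10, 1, 1, 76]

a₀ = ⌊√1484⌋ = 38.
With m₀=0, d₀=1 and mₖ₊₁ = dₖaₖ − mₖ, dₖ₊₁ = (n − mₖ₊₁²)/dₖ, aₖ₊₁ = ⌊(a₀+mₖ₊₁)/dₖ₊₁⌋:
  k=1: m=38, d=40, a=1
  k=2: m=2, d=37, a=1
  k=3: m=35, d=7, a=10
  k=4: m=35, d=37, a=1
  k=5: m=2, d=40, a=1
  k=6: m=38, d=1, a=76
d=1 and a=2a₀=76 at k=6, so the next step gives (m, d) = (38, 40) again — its k=1 value — and the period has length 6.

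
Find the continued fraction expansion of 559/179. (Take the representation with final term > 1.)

[3; 8, 7, 3]

559 = 3*179 + 22
179 = 8*22 + 3
22 = 7*3 + 1
3 = 3*1 + 0  (stop)
So 559/179 = [3; 8, 7, 3].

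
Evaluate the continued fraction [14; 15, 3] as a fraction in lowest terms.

Fold from the inside: start with 3/1.
  15 + 1/3 = 46/3
  14 + 3/46 = 647/46

647/46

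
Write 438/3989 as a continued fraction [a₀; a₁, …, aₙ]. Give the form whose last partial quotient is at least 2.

[0; 9, 9, 3, 7, 2]

438 = 0·3989 + 438
3989 = 9·438 + 47
438 = 9·47 + 15
47 = 3·15 + 2
15 = 7·2 + 1
2 = 2·1 + 0  (stop)
So 438/3989 = [0; 9, 9, 3, 7, 2].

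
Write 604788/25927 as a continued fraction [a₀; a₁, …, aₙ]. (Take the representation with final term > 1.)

[23; 3, 16, 10, 3, 5, 3]

604788 = 23×25927 + 8467
25927 = 3×8467 + 526
8467 = 16×526 + 51
526 = 10×51 + 16
51 = 3×16 + 3
16 = 5×3 + 1
3 = 3×1 + 0  (stop)
So 604788/25927 = [23; 3, 16, 10, 3, 5, 3].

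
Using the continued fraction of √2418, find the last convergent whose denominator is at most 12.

295/6

√2418 = [49; 5, 1, 3, 2, 3, 1, 5, 98, …] (period length 8).
Convergents:
  p_0/q_0 = 49/1
  p_1/q_1 = 246/5
  p_2/q_2 = 295/6
  p_3/q_3 = 1131/23
q_2 = 6 ≤ 12 < 23 = q_3, so the answer is 295/6.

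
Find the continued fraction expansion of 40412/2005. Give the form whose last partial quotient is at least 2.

[20; 6, 2, 2, 1, 8, 5]

40412 = 20*2005 + 312
2005 = 6*312 + 133
312 = 2*133 + 46
133 = 2*46 + 41
46 = 1*41 + 5
41 = 8*5 + 1
5 = 5*1 + 0  (stop)
So 40412/2005 = [20; 6, 2, 2, 1, 8, 5].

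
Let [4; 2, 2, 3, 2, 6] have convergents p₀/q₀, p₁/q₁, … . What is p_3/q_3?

Using pₖ = aₖpₖ₋₁ + pₖ₋₂, qₖ = aₖqₖ₋₁ + qₖ₋₂ (with p₋₁=1, p₋₂=0, q₋₁=0, q₋₂=1):
  k=0: a=4, p=4, q=1
  k=1: a=2, p=9, q=2
  k=2: a=2, p=22, q=5
  k=3: a=3, p=75, q=17

75/17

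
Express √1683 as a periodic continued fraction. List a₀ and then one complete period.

[41; 41, 82]

a₀ = ⌊√1683⌋ = 41.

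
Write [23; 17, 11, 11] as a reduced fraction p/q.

Using pₖ = aₖpₖ₋₁ + pₖ₋₂ and qₖ = aₖqₖ₋₁ + qₖ₋₂:
  k=0: a=23, p=23, q=1
  k=1: a=17, p=392, q=17
  k=2: a=11, p=4335, q=188
  k=3: a=11, p=48077, q=2085

48077/2085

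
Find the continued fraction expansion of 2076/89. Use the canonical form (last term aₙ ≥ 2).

2076 = 23×89 + 29
89 = 3×29 + 2
29 = 14×2 + 1
2 = 2×1 + 0  (stop)
So 2076/89 = [23; 3, 14, 2].

[23; 3, 14, 2]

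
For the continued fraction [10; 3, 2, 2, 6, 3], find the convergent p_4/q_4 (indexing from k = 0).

1122/109

Using pₖ = aₖpₖ₋₁ + pₖ₋₂, qₖ = aₖqₖ₋₁ + qₖ₋₂ (with p₋₁=1, p₋₂=0, q₋₁=0, q₋₂=1):
  k=0: a=10, p=10, q=1
  k=1: a=3, p=31, q=3
  k=2: a=2, p=72, q=7
  k=3: a=2, p=175, q=17
  k=4: a=6, p=1122, q=109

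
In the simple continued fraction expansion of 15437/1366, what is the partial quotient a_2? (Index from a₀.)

15437 = 11·1366 + 411   →  a_0 = 11
1366 = 3·411 + 133   →  a_1 = 3
411 = 3·133 + 12   →  a_2 = 3

3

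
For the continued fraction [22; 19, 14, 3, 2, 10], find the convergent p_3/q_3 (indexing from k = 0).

18083/820

Using pₖ = aₖpₖ₋₁ + pₖ₋₂, qₖ = aₖqₖ₋₁ + qₖ₋₂ (with p₋₁=1, p₋₂=0, q₋₁=0, q₋₂=1):
  k=0: a=22, p=22, q=1
  k=1: a=19, p=419, q=19
  k=2: a=14, p=5888, q=267
  k=3: a=3, p=18083, q=820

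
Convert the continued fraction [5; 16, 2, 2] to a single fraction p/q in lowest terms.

415/82

Using pₖ = aₖpₖ₋₁ + pₖ₋₂ and qₖ = aₖqₖ₋₁ + qₖ₋₂:
  k=0: a=5, p=5, q=1
  k=1: a=16, p=81, q=16
  k=2: a=2, p=167, q=33
  k=3: a=2, p=415, q=82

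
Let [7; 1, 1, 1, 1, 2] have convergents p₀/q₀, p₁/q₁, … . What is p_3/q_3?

23/3

Using pₖ = aₖpₖ₋₁ + pₖ₋₂, qₖ = aₖqₖ₋₁ + qₖ₋₂ (with p₋₁=1, p₋₂=0, q₋₁=0, q₋₂=1):
  k=0: a=7, p=7, q=1
  k=1: a=1, p=8, q=1
  k=2: a=1, p=15, q=2
  k=3: a=1, p=23, q=3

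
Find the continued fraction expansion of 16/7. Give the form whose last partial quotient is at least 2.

[2; 3, 2]

16 = 2·7 + 2
7 = 3·2 + 1
2 = 2·1 + 0  (stop)
So 16/7 = [2; 3, 2].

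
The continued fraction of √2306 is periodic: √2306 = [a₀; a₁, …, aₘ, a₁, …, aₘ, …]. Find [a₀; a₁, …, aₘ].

[48; 48, 96]

a₀ = ⌊√2306⌋ = 48.
With m₀=0, d₀=1 and mₖ₊₁ = dₖaₖ − mₖ, dₖ₊₁ = (n − mₖ₊₁²)/dₖ, aₖ₊₁ = ⌊(a₀+mₖ₊₁)/dₖ₊₁⌋:
  k=1: m=48, d=2, a=48
  k=2: m=48, d=1, a=96
d=1 and a=2a₀=96 at k=2, so the next step gives (m, d) = (48, 2) again — its k=1 value — and the period has length 2.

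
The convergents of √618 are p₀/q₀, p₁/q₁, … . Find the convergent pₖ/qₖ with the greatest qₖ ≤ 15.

√618 = [24; 1, 6, 8, 6, 1, 48, …] (period length 6).
Convergents:
  p_0/q_0 = 24/1
  p_1/q_1 = 25/1
  p_2/q_2 = 174/7
  p_3/q_3 = 1417/57
q_2 = 7 ≤ 15 < 57 = q_3, so the answer is 174/7.

174/7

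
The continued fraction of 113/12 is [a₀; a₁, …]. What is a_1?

113 = 9·12 + 5   →  a_0 = 9
12 = 2·5 + 2   →  a_1 = 2

2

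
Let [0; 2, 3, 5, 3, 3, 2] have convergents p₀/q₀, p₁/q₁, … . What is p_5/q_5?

169/391

Using pₖ = aₖpₖ₋₁ + pₖ₋₂, qₖ = aₖqₖ₋₁ + qₖ₋₂ (with p₋₁=1, p₋₂=0, q₋₁=0, q₋₂=1):
  k=0: a=0, p=0, q=1
  k=1: a=2, p=1, q=2
  k=2: a=3, p=3, q=7
  k=3: a=5, p=16, q=37
  k=4: a=3, p=51, q=118
  k=5: a=3, p=169, q=391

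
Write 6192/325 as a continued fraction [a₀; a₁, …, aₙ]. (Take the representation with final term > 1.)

[19; 19, 8, 2]

6192 = 19×325 + 17
325 = 19×17 + 2
17 = 8×2 + 1
2 = 2×1 + 0  (stop)
So 6192/325 = [19; 19, 8, 2].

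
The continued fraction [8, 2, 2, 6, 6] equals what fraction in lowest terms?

1656/197

Using pₖ = aₖpₖ₋₁ + pₖ₋₂ and qₖ = aₖqₖ₋₁ + qₖ₋₂:
  k=0: a=8, p=8, q=1
  k=1: a=2, p=17, q=2
  k=2: a=2, p=42, q=5
  k=3: a=6, p=269, q=32
  k=4: a=6, p=1656, q=197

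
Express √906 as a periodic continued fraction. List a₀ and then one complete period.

a₀ = ⌊√906⌋ = 30.

[30; 10, 60]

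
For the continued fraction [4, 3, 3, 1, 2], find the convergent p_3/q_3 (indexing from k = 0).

56/13

Using pₖ = aₖpₖ₋₁ + pₖ₋₂, qₖ = aₖqₖ₋₁ + qₖ₋₂ (with p₋₁=1, p₋₂=0, q₋₁=0, q₋₂=1):
  k=0: a=4, p=4, q=1
  k=1: a=3, p=13, q=3
  k=2: a=3, p=43, q=10
  k=3: a=1, p=56, q=13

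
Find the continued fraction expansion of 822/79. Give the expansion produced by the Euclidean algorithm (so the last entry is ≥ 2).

822 = 10×79 + 32
79 = 2×32 + 15
32 = 2×15 + 2
15 = 7×2 + 1
2 = 2×1 + 0  (stop)
So 822/79 = [10; 2, 2, 7, 2].

[10; 2, 2, 7, 2]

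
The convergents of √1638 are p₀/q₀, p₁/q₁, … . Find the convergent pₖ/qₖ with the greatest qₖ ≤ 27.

688/17

√1638 = [40; 2, 8, 2, 80, …] (period length 4).
Convergents:
  p_0/q_0 = 40/1
  p_1/q_1 = 81/2
  p_2/q_2 = 688/17
  p_3/q_3 = 1457/36
q_2 = 17 ≤ 27 < 36 = q_3, so the answer is 688/17.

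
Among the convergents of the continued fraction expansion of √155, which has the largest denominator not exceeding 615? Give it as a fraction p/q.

√155 = [12; 2, 4, 2, 24, …] (period length 4).
Convergents:
  p_0/q_0 = 12/1
  p_1/q_1 = 25/2
  p_2/q_2 = 112/9
  p_3/q_3 = 249/20
  p_4/q_4 = 6088/489
  p_5/q_5 = 12425/998
q_4 = 489 ≤ 615 < 998 = q_5, so the answer is 6088/489.

6088/489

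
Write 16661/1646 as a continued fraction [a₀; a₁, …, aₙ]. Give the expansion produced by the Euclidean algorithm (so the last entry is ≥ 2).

[10; 8, 5, 3, 2, 5]

16661 = 10×1646 + 201
1646 = 8×201 + 38
201 = 5×38 + 11
38 = 3×11 + 5
11 = 2×5 + 1
5 = 5×1 + 0  (stop)
So 16661/1646 = [10; 8, 5, 3, 2, 5].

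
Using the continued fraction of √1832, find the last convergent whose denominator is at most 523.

18362/429

√1832 = [42; 1, 4, 21, 4, 1, 84, …] (period length 6).
Convergents:
  p_0/q_0 = 42/1
  p_1/q_1 = 43/1
  p_2/q_2 = 214/5
  p_3/q_3 = 4537/106
  p_4/q_4 = 18362/429
  p_5/q_5 = 22899/535
q_4 = 429 ≤ 523 < 535 = q_5, so the answer is 18362/429.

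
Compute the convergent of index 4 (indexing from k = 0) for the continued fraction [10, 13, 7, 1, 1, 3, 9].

1985/197

Using pₖ = aₖpₖ₋₁ + pₖ₋₂, qₖ = aₖqₖ₋₁ + qₖ₋₂ (with p₋₁=1, p₋₂=0, q₋₁=0, q₋₂=1):
  k=0: a=10, p=10, q=1
  k=1: a=13, p=131, q=13
  k=2: a=7, p=927, q=92
  k=3: a=1, p=1058, q=105
  k=4: a=1, p=1985, q=197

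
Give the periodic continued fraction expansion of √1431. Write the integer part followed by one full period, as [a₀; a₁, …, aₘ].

a₀ = ⌊√1431⌋ = 37.
With m₀=0, d₀=1 and mₖ₊₁ = dₖaₖ − mₖ, dₖ₊₁ = (n − mₖ₊₁²)/dₖ, aₖ₊₁ = ⌊(a₀+mₖ₊₁)/dₖ₊₁⌋:
  k=1: m=37, d=62, a=1
  k=2: m=25, d=13, a=4
  k=3: m=27, d=54, a=1
  k=4: m=27, d=13, a=4
  k=5: m=25, d=62, a=1
  k=6: m=37, d=1, a=74
d=1 and a=2a₀=74 at k=6, so the next step gives (m, d) = (37, 62) again — its k=1 value — and the period has length 6.

[37; 1, 4, 1, 4, 1, 74]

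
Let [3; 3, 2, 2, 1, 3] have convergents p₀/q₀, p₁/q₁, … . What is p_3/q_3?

56/17

Using pₖ = aₖpₖ₋₁ + pₖ₋₂, qₖ = aₖqₖ₋₁ + qₖ₋₂ (with p₋₁=1, p₋₂=0, q₋₁=0, q₋₂=1):
  k=0: a=3, p=3, q=1
  k=1: a=3, p=10, q=3
  k=2: a=2, p=23, q=7
  k=3: a=2, p=56, q=17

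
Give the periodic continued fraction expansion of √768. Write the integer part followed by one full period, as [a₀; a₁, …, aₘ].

a₀ = ⌊√768⌋ = 27.
With m₀=0, d₀=1 and mₖ₊₁ = dₖaₖ − mₖ, dₖ₊₁ = (n − mₖ₊₁²)/dₖ, aₖ₊₁ = ⌊(a₀+mₖ₊₁)/dₖ₊₁⌋:
  k=1: m=27, d=39, a=1
  k=2: m=12, d=16, a=2
  k=3: m=20, d=23, a=2
  k=4: m=26, d=4, a=13
  k=5: m=26, d=23, a=2
  k=6: m=20, d=16, a=2
  k=7: m=12, d=39, a=1
  k=8: m=27, d=1, a=54
d=1 and a=2a₀=54 at k=8, so the next step gives (m, d) = (27, 39) again — its k=1 value — and the period has length 8.

[27; 1, 2, 2, 13, 2, 2, 1, 54]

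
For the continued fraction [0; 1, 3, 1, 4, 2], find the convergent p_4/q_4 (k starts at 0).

Using pₖ = aₖpₖ₋₁ + pₖ₋₂, qₖ = aₖqₖ₋₁ + qₖ₋₂ (with p₋₁=1, p₋₂=0, q₋₁=0, q₋₂=1):
  k=0: a=0, p=0, q=1
  k=1: a=1, p=1, q=1
  k=2: a=3, p=3, q=4
  k=3: a=1, p=4, q=5
  k=4: a=4, p=19, q=24

19/24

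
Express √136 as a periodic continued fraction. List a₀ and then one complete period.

[11; 1, 1, 1, 22]

a₀ = ⌊√136⌋ = 11.
With m₀=0, d₀=1 and mₖ₊₁ = dₖaₖ − mₖ, dₖ₊₁ = (n − mₖ₊₁²)/dₖ, aₖ₊₁ = ⌊(a₀+mₖ₊₁)/dₖ₊₁⌋:
  k=1: m=11, d=15, a=1
  k=2: m=4, d=8, a=1
  k=3: m=4, d=15, a=1
  k=4: m=11, d=1, a=22
d=1 and a=2a₀=22 at k=4, so the next step gives (m, d) = (11, 15) again — its k=1 value — and the period has length 4.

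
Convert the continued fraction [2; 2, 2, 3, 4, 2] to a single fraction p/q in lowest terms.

393/163

Fold from the inside: start with 2/1.
  4 + 1/2 = 9/2
  3 + 2/9 = 29/9
  2 + 9/29 = 67/29
  2 + 29/67 = 163/67
  2 + 67/163 = 393/163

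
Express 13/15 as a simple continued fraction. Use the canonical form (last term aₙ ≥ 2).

[0; 1, 6, 2]

13 = 0×15 + 13
15 = 1×13 + 2
13 = 6×2 + 1
2 = 2×1 + 0  (stop)
So 13/15 = [0; 1, 6, 2].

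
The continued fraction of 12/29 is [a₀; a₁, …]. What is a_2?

12 = 0·29 + 12   →  a_0 = 0
29 = 2·12 + 5   →  a_1 = 2
12 = 2·5 + 2   →  a_2 = 2

2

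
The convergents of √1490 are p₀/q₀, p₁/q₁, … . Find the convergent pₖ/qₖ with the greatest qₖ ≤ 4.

√1490 = [38; 1, 1, 1, 1, 76, …] (period length 5).
Convergents:
  p_0/q_0 = 38/1
  p_1/q_1 = 39/1
  p_2/q_2 = 77/2
  p_3/q_3 = 116/3
  p_4/q_4 = 193/5
q_3 = 3 ≤ 4 < 5 = q_4, so the answer is 116/3.

116/3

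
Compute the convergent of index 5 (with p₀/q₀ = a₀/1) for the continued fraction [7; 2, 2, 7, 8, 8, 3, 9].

Using pₖ = aₖpₖ₋₁ + pₖ₋₂, qₖ = aₖqₖ₋₁ + qₖ₋₂ (with p₋₁=1, p₋₂=0, q₋₁=0, q₋₂=1):
  k=0: a=7, p=7, q=1
  k=1: a=2, p=15, q=2
  k=2: a=2, p=37, q=5
  k=3: a=7, p=274, q=37
  k=4: a=8, p=2229, q=301
  k=5: a=8, p=18106, q=2445

18106/2445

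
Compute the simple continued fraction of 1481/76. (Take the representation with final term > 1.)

[19; 2, 18, 2]

1481 = 19×76 + 37
76 = 2×37 + 2
37 = 18×2 + 1
2 = 2×1 + 0  (stop)
So 1481/76 = [19; 2, 18, 2].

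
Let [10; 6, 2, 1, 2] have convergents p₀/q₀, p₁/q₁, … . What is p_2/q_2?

Using pₖ = aₖpₖ₋₁ + pₖ₋₂, qₖ = aₖqₖ₋₁ + qₖ₋₂ (with p₋₁=1, p₋₂=0, q₋₁=0, q₋₂=1):
  k=0: a=10, p=10, q=1
  k=1: a=6, p=61, q=6
  k=2: a=2, p=132, q=13

132/13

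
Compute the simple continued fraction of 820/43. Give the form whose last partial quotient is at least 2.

[19; 14, 3]

820 = 19×43 + 3
43 = 14×3 + 1
3 = 3×1 + 0  (stop)
So 820/43 = [19; 14, 3].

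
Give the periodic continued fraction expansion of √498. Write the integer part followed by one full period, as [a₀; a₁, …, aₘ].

a₀ = ⌊√498⌋ = 22.
With m₀=0, d₀=1 and mₖ₊₁ = dₖaₖ − mₖ, dₖ₊₁ = (n − mₖ₊₁²)/dₖ, aₖ₊₁ = ⌊(a₀+mₖ₊₁)/dₖ₊₁⌋:
  k=1: m=22, d=14, a=3
  k=2: m=20, d=7, a=6
  k=3: m=22, d=2, a=22
  k=4: m=22, d=7, a=6
  k=5: m=20, d=14, a=3
  k=6: m=22, d=1, a=44
d=1 and a=2a₀=44 at k=6, so the next step gives (m, d) = (22, 14) again — its k=1 value — and the period has length 6.

[22; 3, 6, 22, 6, 3, 44]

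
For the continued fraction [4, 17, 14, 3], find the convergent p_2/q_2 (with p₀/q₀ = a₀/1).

Using pₖ = aₖpₖ₋₁ + pₖ₋₂, qₖ = aₖqₖ₋₁ + qₖ₋₂ (with p₋₁=1, p₋₂=0, q₋₁=0, q₋₂=1):
  k=0: a=4, p=4, q=1
  k=1: a=17, p=69, q=17
  k=2: a=14, p=970, q=239

970/239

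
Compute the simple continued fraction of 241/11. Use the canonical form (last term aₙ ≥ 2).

241 = 21*11 + 10
11 = 1*10 + 1
10 = 10*1 + 0  (stop)
So 241/11 = [21; 1, 10].

[21; 1, 10]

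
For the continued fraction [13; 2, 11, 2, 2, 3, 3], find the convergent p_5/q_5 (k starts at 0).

Using pₖ = aₖpₖ₋₁ + pₖ₋₂, qₖ = aₖqₖ₋₁ + qₖ₋₂ (with p₋₁=1, p₋₂=0, q₋₁=0, q₋₂=1):
  k=0: a=13, p=13, q=1
  k=1: a=2, p=27, q=2
  k=2: a=11, p=310, q=23
  k=3: a=2, p=647, q=48
  k=4: a=2, p=1604, q=119
  k=5: a=3, p=5459, q=405

5459/405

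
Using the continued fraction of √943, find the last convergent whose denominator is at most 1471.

√943 = [30; 1, 2, 2, 2, 1, 60, …] (period length 6).
Convergents:
  p_0/q_0 = 30/1
  p_1/q_1 = 31/1
  p_2/q_2 = 92/3
  p_3/q_3 = 215/7
  p_4/q_4 = 522/17
  p_5/q_5 = 737/24
  p_6/q_6 = 44742/1457
  p_7/q_7 = 45479/1481
q_6 = 1457 ≤ 1471 < 1481 = q_7, so the answer is 44742/1457.

44742/1457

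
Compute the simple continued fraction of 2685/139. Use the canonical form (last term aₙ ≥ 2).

[19; 3, 6, 3, 2]

2685 = 19*139 + 44
139 = 3*44 + 7
44 = 6*7 + 2
7 = 3*2 + 1
2 = 2*1 + 0  (stop)
So 2685/139 = [19; 3, 6, 3, 2].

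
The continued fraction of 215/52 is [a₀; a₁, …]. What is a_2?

2

215 = 4·52 + 7   →  a_0 = 4
52 = 7·7 + 3   →  a_1 = 7
7 = 2·3 + 1   →  a_2 = 2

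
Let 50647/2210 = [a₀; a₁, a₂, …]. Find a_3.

50647 = 22·2210 + 2027   →  a_0 = 22
2210 = 1·2027 + 183   →  a_1 = 1
2027 = 11·183 + 14   →  a_2 = 11
183 = 13·14 + 1   →  a_3 = 13

13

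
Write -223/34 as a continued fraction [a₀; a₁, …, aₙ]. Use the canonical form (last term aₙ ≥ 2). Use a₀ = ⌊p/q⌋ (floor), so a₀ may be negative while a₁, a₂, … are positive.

[-7; 2, 3, 1, 3]

-223 = -7*34 + 15
34 = 2*15 + 4
15 = 3*4 + 3
4 = 1*3 + 1
3 = 3*1 + 0  (stop)
So -223/34 = [-7; 2, 3, 1, 3].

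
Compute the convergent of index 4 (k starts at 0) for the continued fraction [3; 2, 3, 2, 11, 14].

Using pₖ = aₖpₖ₋₁ + pₖ₋₂, qₖ = aₖqₖ₋₁ + qₖ₋₂ (with p₋₁=1, p₋₂=0, q₋₁=0, q₋₂=1):
  k=0: a=3, p=3, q=1
  k=1: a=2, p=7, q=2
  k=2: a=3, p=24, q=7
  k=3: a=2, p=55, q=16
  k=4: a=11, p=629, q=183

629/183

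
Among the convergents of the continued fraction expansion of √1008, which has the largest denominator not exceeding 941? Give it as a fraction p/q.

√1008 = [31; 1, 2, 1, 62, …] (period length 4).
Convergents:
  p_0/q_0 = 31/1
  p_1/q_1 = 32/1
  p_2/q_2 = 95/3
  p_3/q_3 = 127/4
  p_4/q_4 = 7969/251
  p_5/q_5 = 8096/255
  p_6/q_6 = 24161/761
  p_7/q_7 = 32257/1016
q_6 = 761 ≤ 941 < 1016 = q_7, so the answer is 24161/761.

24161/761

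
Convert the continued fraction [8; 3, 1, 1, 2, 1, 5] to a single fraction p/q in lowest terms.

Using pₖ = aₖpₖ₋₁ + pₖ₋₂ and qₖ = aₖqₖ₋₁ + qₖ₋₂:
  k=0: a=8, p=8, q=1
  k=1: a=3, p=25, q=3
  k=2: a=1, p=33, q=4
  k=3: a=1, p=58, q=7
  k=4: a=2, p=149, q=18
  k=5: a=1, p=207, q=25
  k=6: a=5, p=1184, q=143

1184/143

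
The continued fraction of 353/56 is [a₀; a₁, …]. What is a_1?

353 = 6·56 + 17   →  a_0 = 6
56 = 3·17 + 5   →  a_1 = 3

3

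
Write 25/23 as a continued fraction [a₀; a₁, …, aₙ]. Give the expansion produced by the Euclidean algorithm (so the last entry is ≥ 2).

25 = 1·23 + 2
23 = 11·2 + 1
2 = 2·1 + 0  (stop)
So 25/23 = [1; 11, 2].

[1; 11, 2]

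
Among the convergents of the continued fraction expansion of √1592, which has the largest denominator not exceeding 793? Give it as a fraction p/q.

√1592 = [39; 1, 8, 1, 78, …] (period length 4).
Convergents:
  p_0/q_0 = 39/1
  p_1/q_1 = 40/1
  p_2/q_2 = 359/9
  p_3/q_3 = 399/10
  p_4/q_4 = 31481/789
  p_5/q_5 = 31880/799
q_4 = 789 ≤ 793 < 799 = q_5, so the answer is 31481/789.

31481/789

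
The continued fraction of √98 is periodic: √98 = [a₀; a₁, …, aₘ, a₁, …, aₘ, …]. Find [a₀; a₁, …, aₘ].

[9; 1, 8, 1, 18]

a₀ = ⌊√98⌋ = 9.
With m₀=0, d₀=1 and mₖ₊₁ = dₖaₖ − mₖ, dₖ₊₁ = (n − mₖ₊₁²)/dₖ, aₖ₊₁ = ⌊(a₀+mₖ₊₁)/dₖ₊₁⌋:
  k=1: m=9, d=17, a=1
  k=2: m=8, d=2, a=8
  k=3: m=8, d=17, a=1
  k=4: m=9, d=1, a=18
d=1 and a=2a₀=18 at k=4, so the next step gives (m, d) = (9, 17) again — its k=1 value — and the period has length 4.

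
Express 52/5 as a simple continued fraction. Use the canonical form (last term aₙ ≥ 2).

[10; 2, 2]

52 = 10*5 + 2
5 = 2*2 + 1
2 = 2*1 + 0  (stop)
So 52/5 = [10; 2, 2].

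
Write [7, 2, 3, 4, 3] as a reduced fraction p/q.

721/97

Using pₖ = aₖpₖ₋₁ + pₖ₋₂ and qₖ = aₖqₖ₋₁ + qₖ₋₂:
  k=0: a=7, p=7, q=1
  k=1: a=2, p=15, q=2
  k=2: a=3, p=52, q=7
  k=3: a=4, p=223, q=30
  k=4: a=3, p=721, q=97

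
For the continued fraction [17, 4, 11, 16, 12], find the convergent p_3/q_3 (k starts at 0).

12485/724

Using pₖ = aₖpₖ₋₁ + pₖ₋₂, qₖ = aₖqₖ₋₁ + qₖ₋₂ (with p₋₁=1, p₋₂=0, q₋₁=0, q₋₂=1):
  k=0: a=17, p=17, q=1
  k=1: a=4, p=69, q=4
  k=2: a=11, p=776, q=45
  k=3: a=16, p=12485, q=724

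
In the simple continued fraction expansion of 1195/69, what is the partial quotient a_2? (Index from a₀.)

1195 = 17·69 + 22   →  a_0 = 17
69 = 3·22 + 3   →  a_1 = 3
22 = 7·3 + 1   →  a_2 = 7

7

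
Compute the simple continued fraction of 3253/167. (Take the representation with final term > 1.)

3253 = 19·167 + 80
167 = 2·80 + 7
80 = 11·7 + 3
7 = 2·3 + 1
3 = 3·1 + 0  (stop)
So 3253/167 = [19; 2, 11, 2, 3].

[19; 2, 11, 2, 3]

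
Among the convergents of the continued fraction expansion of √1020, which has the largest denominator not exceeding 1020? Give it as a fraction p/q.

32161/1007

√1020 = [31; 1, 14, 1, 62, …] (period length 4).
Convergents:
  p_0/q_0 = 31/1
  p_1/q_1 = 32/1
  p_2/q_2 = 479/15
  p_3/q_3 = 511/16
  p_4/q_4 = 32161/1007
  p_5/q_5 = 32672/1023
q_4 = 1007 ≤ 1020 < 1023 = q_5, so the answer is 32161/1007.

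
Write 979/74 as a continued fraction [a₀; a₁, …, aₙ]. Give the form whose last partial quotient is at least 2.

[13; 4, 2, 1, 5]

979 = 13×74 + 17
74 = 4×17 + 6
17 = 2×6 + 5
6 = 1×5 + 1
5 = 5×1 + 0  (stop)
So 979/74 = [13; 4, 2, 1, 5].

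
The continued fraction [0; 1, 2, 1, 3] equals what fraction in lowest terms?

Fold from the inside: start with 3/1.
  1 + 1/3 = 4/3
  2 + 3/4 = 11/4
  1 + 4/11 = 15/11
  0 + 11/15 = 11/15

11/15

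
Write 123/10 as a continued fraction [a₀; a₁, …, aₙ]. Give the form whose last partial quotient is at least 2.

123 = 12*10 + 3
10 = 3*3 + 1
3 = 3*1 + 0  (stop)
So 123/10 = [12; 3, 3].

[12; 3, 3]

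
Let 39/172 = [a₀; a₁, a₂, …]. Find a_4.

3

39 = 0·172 + 39   →  a_0 = 0
172 = 4·39 + 16   →  a_1 = 4
39 = 2·16 + 7   →  a_2 = 2
16 = 2·7 + 2   →  a_3 = 2
7 = 3·2 + 1   →  a_4 = 3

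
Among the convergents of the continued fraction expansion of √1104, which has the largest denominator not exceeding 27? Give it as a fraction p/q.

√1104 = [33; 4, 2, 2, 2, 4, 66, …] (period length 6).
Convergents:
  p_0/q_0 = 33/1
  p_1/q_1 = 133/4
  p_2/q_2 = 299/9
  p_3/q_3 = 731/22
  p_4/q_4 = 1761/53
q_3 = 22 ≤ 27 < 53 = q_4, so the answer is 731/22.

731/22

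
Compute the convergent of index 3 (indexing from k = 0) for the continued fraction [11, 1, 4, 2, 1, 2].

130/11

Using pₖ = aₖpₖ₋₁ + pₖ₋₂, qₖ = aₖqₖ₋₁ + qₖ₋₂ (with p₋₁=1, p₋₂=0, q₋₁=0, q₋₂=1):
  k=0: a=11, p=11, q=1
  k=1: a=1, p=12, q=1
  k=2: a=4, p=59, q=5
  k=3: a=2, p=130, q=11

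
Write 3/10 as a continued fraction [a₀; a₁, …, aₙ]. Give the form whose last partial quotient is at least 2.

3 = 0·10 + 3
10 = 3·3 + 1
3 = 3·1 + 0  (stop)
So 3/10 = [0; 3, 3].

[0; 3, 3]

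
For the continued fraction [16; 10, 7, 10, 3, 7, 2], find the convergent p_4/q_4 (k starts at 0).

Using pₖ = aₖpₖ₋₁ + pₖ₋₂, qₖ = aₖqₖ₋₁ + qₖ₋₂ (with p₋₁=1, p₋₂=0, q₋₁=0, q₋₂=1):
  k=0: a=16, p=16, q=1
  k=1: a=10, p=161, q=10
  k=2: a=7, p=1143, q=71
  k=3: a=10, p=11591, q=720
  k=4: a=3, p=35916, q=2231

35916/2231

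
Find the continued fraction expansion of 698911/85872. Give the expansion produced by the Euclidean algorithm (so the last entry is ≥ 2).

698911 = 8×85872 + 11935
85872 = 7×11935 + 2327
11935 = 5×2327 + 300
2327 = 7×300 + 227
300 = 1×227 + 73
227 = 3×73 + 8
73 = 9×8 + 1
8 = 8×1 + 0  (stop)
So 698911/85872 = [8; 7, 5, 7, 1, 3, 9, 8].

[8; 7, 5, 7, 1, 3, 9, 8]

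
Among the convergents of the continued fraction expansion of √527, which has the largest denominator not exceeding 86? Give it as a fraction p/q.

528/23

√527 = [22; 1, 21, 1, 44, …] (period length 4).
Convergents:
  p_0/q_0 = 22/1
  p_1/q_1 = 23/1
  p_2/q_2 = 505/22
  p_3/q_3 = 528/23
  p_4/q_4 = 23737/1034
q_3 = 23 ≤ 86 < 1034 = q_4, so the answer is 528/23.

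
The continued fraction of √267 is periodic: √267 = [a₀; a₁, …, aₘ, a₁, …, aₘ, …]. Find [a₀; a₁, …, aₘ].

[16; 2, 1, 15, 1, 2, 32]

a₀ = ⌊√267⌋ = 16.
With m₀=0, d₀=1 and mₖ₊₁ = dₖaₖ − mₖ, dₖ₊₁ = (n − mₖ₊₁²)/dₖ, aₖ₊₁ = ⌊(a₀+mₖ₊₁)/dₖ₊₁⌋:
  k=1: m=16, d=11, a=2
  k=2: m=6, d=21, a=1
  k=3: m=15, d=2, a=15
  k=4: m=15, d=21, a=1
  k=5: m=6, d=11, a=2
  k=6: m=16, d=1, a=32
d=1 and a=2a₀=32 at k=6, so the next step gives (m, d) = (16, 11) again — its k=1 value — and the period has length 6.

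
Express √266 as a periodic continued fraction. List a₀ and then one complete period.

[16; 3, 4, 3, 32]

a₀ = ⌊√266⌋ = 16.
With m₀=0, d₀=1 and mₖ₊₁ = dₖaₖ − mₖ, dₖ₊₁ = (n − mₖ₊₁²)/dₖ, aₖ₊₁ = ⌊(a₀+mₖ₊₁)/dₖ₊₁⌋:
  k=1: m=16, d=10, a=3
  k=2: m=14, d=7, a=4
  k=3: m=14, d=10, a=3
  k=4: m=16, d=1, a=32
d=1 and a=2a₀=32 at k=4, so the next step gives (m, d) = (16, 10) again — its k=1 value — and the period has length 4.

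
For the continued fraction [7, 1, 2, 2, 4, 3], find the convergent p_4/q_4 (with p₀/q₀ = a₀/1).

239/31

Using pₖ = aₖpₖ₋₁ + pₖ₋₂, qₖ = aₖqₖ₋₁ + qₖ₋₂ (with p₋₁=1, p₋₂=0, q₋₁=0, q₋₂=1):
  k=0: a=7, p=7, q=1
  k=1: a=1, p=8, q=1
  k=2: a=2, p=23, q=3
  k=3: a=2, p=54, q=7
  k=4: a=4, p=239, q=31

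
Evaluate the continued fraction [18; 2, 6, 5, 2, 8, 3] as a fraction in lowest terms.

71561/3876

Using pₖ = aₖpₖ₋₁ + pₖ₋₂ and qₖ = aₖqₖ₋₁ + qₖ₋₂:
  k=0: a=18, p=18, q=1
  k=1: a=2, p=37, q=2
  k=2: a=6, p=240, q=13
  k=3: a=5, p=1237, q=67
  k=4: a=2, p=2714, q=147
  k=5: a=8, p=22949, q=1243
  k=6: a=3, p=71561, q=3876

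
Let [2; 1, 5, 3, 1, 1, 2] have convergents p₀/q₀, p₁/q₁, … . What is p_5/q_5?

Using pₖ = aₖpₖ₋₁ + pₖ₋₂, qₖ = aₖqₖ₋₁ + qₖ₋₂ (with p₋₁=1, p₋₂=0, q₋₁=0, q₋₂=1):
  k=0: a=2, p=2, q=1
  k=1: a=1, p=3, q=1
  k=2: a=5, p=17, q=6
  k=3: a=3, p=54, q=19
  k=4: a=1, p=71, q=25
  k=5: a=1, p=125, q=44

125/44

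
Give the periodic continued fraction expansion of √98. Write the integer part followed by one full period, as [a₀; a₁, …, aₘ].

[9; 1, 8, 1, 18]

a₀ = ⌊√98⌋ = 9.
With m₀=0, d₀=1 and mₖ₊₁ = dₖaₖ − mₖ, dₖ₊₁ = (n − mₖ₊₁²)/dₖ, aₖ₊₁ = ⌊(a₀+mₖ₊₁)/dₖ₊₁⌋:
  k=1: m=9, d=17, a=1
  k=2: m=8, d=2, a=8
  k=3: m=8, d=17, a=1
  k=4: m=9, d=1, a=18
d=1 and a=2a₀=18 at k=4, so the next step gives (m, d) = (9, 17) again — its k=1 value — and the period has length 4.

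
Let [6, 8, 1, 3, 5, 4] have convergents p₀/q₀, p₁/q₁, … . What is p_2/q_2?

Using pₖ = aₖpₖ₋₁ + pₖ₋₂, qₖ = aₖqₖ₋₁ + qₖ₋₂ (with p₋₁=1, p₋₂=0, q₋₁=0, q₋₂=1):
  k=0: a=6, p=6, q=1
  k=1: a=8, p=49, q=8
  k=2: a=1, p=55, q=9

55/9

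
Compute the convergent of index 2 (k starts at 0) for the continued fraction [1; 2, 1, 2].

Using pₖ = aₖpₖ₋₁ + pₖ₋₂, qₖ = aₖqₖ₋₁ + qₖ₋₂ (with p₋₁=1, p₋₂=0, q₋₁=0, q₋₂=1):
  k=0: a=1, p=1, q=1
  k=1: a=2, p=3, q=2
  k=2: a=1, p=4, q=3

4/3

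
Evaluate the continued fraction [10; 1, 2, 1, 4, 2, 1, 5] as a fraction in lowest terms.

Using pₖ = aₖpₖ₋₁ + pₖ₋₂ and qₖ = aₖqₖ₋₁ + qₖ₋₂:
  k=0: a=10, p=10, q=1
  k=1: a=1, p=11, q=1
  k=2: a=2, p=32, q=3
  k=3: a=1, p=43, q=4
  k=4: a=4, p=204, q=19
  k=5: a=2, p=451, q=42
  k=6: a=1, p=655, q=61
  k=7: a=5, p=3726, q=347

3726/347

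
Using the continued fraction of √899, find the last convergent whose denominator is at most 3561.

106111/3539

√899 = [29; 1, 58, …] (period length 2).
Convergents:
  p_0/q_0 = 29/1
  p_1/q_1 = 30/1
  p_2/q_2 = 1769/59
  p_3/q_3 = 1799/60
  p_4/q_4 = 106111/3539
  p_5/q_5 = 107910/3599
q_4 = 3539 ≤ 3561 < 3599 = q_5, so the answer is 106111/3539.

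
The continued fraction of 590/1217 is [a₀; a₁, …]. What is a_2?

15

590 = 0·1217 + 590   →  a_0 = 0
1217 = 2·590 + 37   →  a_1 = 2
590 = 15·37 + 35   →  a_2 = 15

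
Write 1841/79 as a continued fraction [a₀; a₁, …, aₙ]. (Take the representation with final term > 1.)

1841 = 23×79 + 24
79 = 3×24 + 7
24 = 3×7 + 3
7 = 2×3 + 1
3 = 3×1 + 0  (stop)
So 1841/79 = [23; 3, 3, 2, 3].

[23; 3, 3, 2, 3]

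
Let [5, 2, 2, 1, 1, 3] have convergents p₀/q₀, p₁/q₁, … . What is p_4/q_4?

Using pₖ = aₖpₖ₋₁ + pₖ₋₂, qₖ = aₖqₖ₋₁ + qₖ₋₂ (with p₋₁=1, p₋₂=0, q₋₁=0, q₋₂=1):
  k=0: a=5, p=5, q=1
  k=1: a=2, p=11, q=2
  k=2: a=2, p=27, q=5
  k=3: a=1, p=38, q=7
  k=4: a=1, p=65, q=12

65/12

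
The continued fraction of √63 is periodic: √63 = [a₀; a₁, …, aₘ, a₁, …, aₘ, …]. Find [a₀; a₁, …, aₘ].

a₀ = ⌊√63⌋ = 7.

[7; 1, 14]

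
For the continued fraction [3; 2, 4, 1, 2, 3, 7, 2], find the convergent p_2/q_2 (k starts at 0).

31/9

Using pₖ = aₖpₖ₋₁ + pₖ₋₂, qₖ = aₖqₖ₋₁ + qₖ₋₂ (with p₋₁=1, p₋₂=0, q₋₁=0, q₋₂=1):
  k=0: a=3, p=3, q=1
  k=1: a=2, p=7, q=2
  k=2: a=4, p=31, q=9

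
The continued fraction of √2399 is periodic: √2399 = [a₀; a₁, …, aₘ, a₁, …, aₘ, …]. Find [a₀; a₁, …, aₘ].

a₀ = ⌊√2399⌋ = 48.
With m₀=0, d₀=1 and mₖ₊₁ = dₖaₖ − mₖ, dₖ₊₁ = (n − mₖ₊₁²)/dₖ, aₖ₊₁ = ⌊(a₀+mₖ₊₁)/dₖ₊₁⌋:
  k=1: m=48, d=95, a=1
  k=2: m=47, d=2, a=47
  k=3: m=47, d=95, a=1
  k=4: m=48, d=1, a=96
d=1 and a=2a₀=96 at k=4, so the next step gives (m, d) = (48, 95) again — its k=1 value — and the period has length 4.

[48; 1, 47, 1, 96]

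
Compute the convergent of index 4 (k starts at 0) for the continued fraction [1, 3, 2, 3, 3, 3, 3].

102/79

Using pₖ = aₖpₖ₋₁ + pₖ₋₂, qₖ = aₖqₖ₋₁ + qₖ₋₂ (with p₋₁=1, p₋₂=0, q₋₁=0, q₋₂=1):
  k=0: a=1, p=1, q=1
  k=1: a=3, p=4, q=3
  k=2: a=2, p=9, q=7
  k=3: a=3, p=31, q=24
  k=4: a=3, p=102, q=79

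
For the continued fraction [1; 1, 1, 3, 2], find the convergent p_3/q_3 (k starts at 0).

11/7

Using pₖ = aₖpₖ₋₁ + pₖ₋₂, qₖ = aₖqₖ₋₁ + qₖ₋₂ (with p₋₁=1, p₋₂=0, q₋₁=0, q₋₂=1):
  k=0: a=1, p=1, q=1
  k=1: a=1, p=2, q=1
  k=2: a=1, p=3, q=2
  k=3: a=3, p=11, q=7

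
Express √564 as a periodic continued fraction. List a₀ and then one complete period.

[23; 1, 2, 1, 46]

a₀ = ⌊√564⌋ = 23.
With m₀=0, d₀=1 and mₖ₊₁ = dₖaₖ − mₖ, dₖ₊₁ = (n − mₖ₊₁²)/dₖ, aₖ₊₁ = ⌊(a₀+mₖ₊₁)/dₖ₊₁⌋:
  k=1: m=23, d=35, a=1
  k=2: m=12, d=12, a=2
  k=3: m=12, d=35, a=1
  k=4: m=23, d=1, a=46
d=1 and a=2a₀=46 at k=4, so the next step gives (m, d) = (23, 35) again — its k=1 value — and the period has length 4.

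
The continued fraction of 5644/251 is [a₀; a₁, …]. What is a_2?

5644 = 22·251 + 122   →  a_0 = 22
251 = 2·122 + 7   →  a_1 = 2
122 = 17·7 + 3   →  a_2 = 17

17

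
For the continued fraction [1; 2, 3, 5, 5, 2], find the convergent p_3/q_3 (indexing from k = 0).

53/37

Using pₖ = aₖpₖ₋₁ + pₖ₋₂, qₖ = aₖqₖ₋₁ + qₖ₋₂ (with p₋₁=1, p₋₂=0, q₋₁=0, q₋₂=1):
  k=0: a=1, p=1, q=1
  k=1: a=2, p=3, q=2
  k=2: a=3, p=10, q=7
  k=3: a=5, p=53, q=37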